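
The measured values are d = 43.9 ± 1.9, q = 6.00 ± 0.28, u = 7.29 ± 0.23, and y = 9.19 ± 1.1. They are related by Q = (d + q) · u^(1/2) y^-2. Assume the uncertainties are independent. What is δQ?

0.388

Let w = d + q = 49.9. δw = √(δd² + δq²) = √(3.61 + 0.0784) = 1.92, so δw/w = 0.0385.
Q is then a monomial in w, u, y:
δQ/Q = √((δw/w)² + (½·δu/u)² + (-2·δy/y)²) = √(0.00148 + 0.000249 + 0.0573) = 0.243
Q = 1.60, so δQ = 0.243 × 1.60 = 0.388.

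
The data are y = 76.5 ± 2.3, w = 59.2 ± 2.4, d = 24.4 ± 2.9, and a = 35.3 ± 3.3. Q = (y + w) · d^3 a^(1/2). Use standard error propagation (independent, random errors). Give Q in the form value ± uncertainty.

(1.17 ± 0.422) × 10^7

Let u = y + w = 136. δu = √(δy² + δw²) = √(5.29 + 5.76) = 3.32, so δu/u = 0.0245.
Q is then a monomial in u, d, a:
δQ/Q = √((δu/u)² + (3·δd/d)² + (½·δa/a)²) = √(0.000600 + 0.127 + 0.00218) = 0.360
Q = 1.17e+07, so δQ = 0.360 × 1.17e+07 = 4.22e+06.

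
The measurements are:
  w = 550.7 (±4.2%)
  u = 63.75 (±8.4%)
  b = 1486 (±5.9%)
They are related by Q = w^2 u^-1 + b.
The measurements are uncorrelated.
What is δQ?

572

Let p = w^2·u^-1 = 4757. δp/p = √((2·δw/w)² + (-1·δu/u)²) = √(0.00706 + 0.00706) = 0.119, so δp = 565.
Q = p + b: δQ = √(δp² + δb²) = √(3.19e+05 + 7690) = 572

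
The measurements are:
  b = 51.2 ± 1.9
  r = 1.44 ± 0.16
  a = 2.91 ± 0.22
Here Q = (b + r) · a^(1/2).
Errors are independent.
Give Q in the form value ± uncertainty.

Let u = b + r = 52.6. δu = √(δb² + δr²) = √(3.61 + 0.0256) = 1.91, so δu/u = 0.0362.
Q is then a monomial in u, a:
δQ/Q = √((δu/u)² + (½·δa/a)²) = √(0.00131 + 0.00143) = 0.0524
Q = 89.8, so δQ = 0.0524 × 89.8 = 4.70.

89.8 ± 4.70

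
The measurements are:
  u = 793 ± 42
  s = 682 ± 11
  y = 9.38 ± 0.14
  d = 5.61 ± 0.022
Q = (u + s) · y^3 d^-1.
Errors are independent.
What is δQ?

11700

Let w = u + s = 1480. δw = √(δu² + δs²) = √(1760 + 121) = 43.4, so δw/w = 0.0294.
Q is then a monomial in w, y, d:
δQ/Q = √((δw/w)² + (3·δy/y)² + (-1·δd/d)²) = √(0.000866 + 0.00200 + 1.54e-05) = 0.0537
Q = 2.17e+05, so δQ = 0.0537 × 2.17e+05 = 11700.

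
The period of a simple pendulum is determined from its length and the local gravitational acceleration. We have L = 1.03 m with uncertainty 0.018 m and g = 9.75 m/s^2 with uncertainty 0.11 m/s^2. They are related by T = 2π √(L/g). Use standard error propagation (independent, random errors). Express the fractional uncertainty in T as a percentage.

1.04%

Each factor contributes (exponent × relative error)² to (δT/T)²:
  (½·δL/L)² = (0.5×0.0175)² = 7.64e-05;  (−½·δg/g)² = (-0.5×0.0113)² = 3.18e-05
δT/T = √(0.000108) = 0.0104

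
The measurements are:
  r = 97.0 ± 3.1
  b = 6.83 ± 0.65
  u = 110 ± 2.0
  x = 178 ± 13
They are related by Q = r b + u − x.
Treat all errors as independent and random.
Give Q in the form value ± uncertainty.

595 ± 67.8

Let p = r·b = 663. δp/p = √((1·δr/r)² + (1·δb/b)²) = √(0.00102 + 0.00906) = 0.100, so δp = 66.5.
Q = p + u − x: δQ = √(δp² + δu² + δx²) = √(4420 + 4.00 + 169) = 67.8
Q = 595.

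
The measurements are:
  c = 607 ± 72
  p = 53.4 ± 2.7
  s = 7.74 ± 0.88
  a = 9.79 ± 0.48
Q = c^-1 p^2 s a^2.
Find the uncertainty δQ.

754

Q is a product of powers, so relative uncertainties combine in quadrature:
  (-1·δc/c)² = (-1×0.119)² = 0.0141;  (2·δp/p)² = (2×0.0506)² = 0.0102;  (1·δs/s)² = (1×0.114)² = 0.0129;  (2·δa/a)² = (2×0.0490)² = 0.00962
δQ/Q = √(0.0468) = 0.216
Q = 3480, so δQ = 0.216 × 3480 = 754.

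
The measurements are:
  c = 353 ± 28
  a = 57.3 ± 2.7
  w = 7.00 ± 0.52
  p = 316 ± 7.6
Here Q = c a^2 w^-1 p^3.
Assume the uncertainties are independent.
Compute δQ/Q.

Q is a product of powers, so relative uncertainties combine in quadrature:
  (1·δc/c)² = (1×0.0793)² = 0.00629;  (2·δa/a)² = (2×0.0471)² = 0.00888;  (-1·δw/w)² = (-1×0.0743)² = 0.00552;  (3·δp/p)² = (3×0.0241)² = 0.00521
δQ/Q = √(0.0259) = 0.161

0.161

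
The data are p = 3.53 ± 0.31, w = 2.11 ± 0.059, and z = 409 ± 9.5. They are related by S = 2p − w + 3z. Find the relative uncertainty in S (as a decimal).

Sums and differences: (δS)² = Σ (cᵢ δxᵢ)².
  (2·δp)² = 0.384;  (δw)² = 0.00348;  (3·δz)² = 812
δS = √(813) = 28.5
S = 1230, so δS/S = 28.5/1230 = 0.0231.

0.0231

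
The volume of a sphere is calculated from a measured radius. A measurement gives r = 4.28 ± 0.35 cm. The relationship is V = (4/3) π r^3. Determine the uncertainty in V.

Products/powers → add relative errors in quadrature, weighted by exponent:
  (3·δr/r)² = (3×0.0818)² = 0.0602
δV/V = √(0.0602) = 0.245
V = 328 cm^3, so δV = 0.245 × 328 = 80.6 cm^3.

80.6 cm^3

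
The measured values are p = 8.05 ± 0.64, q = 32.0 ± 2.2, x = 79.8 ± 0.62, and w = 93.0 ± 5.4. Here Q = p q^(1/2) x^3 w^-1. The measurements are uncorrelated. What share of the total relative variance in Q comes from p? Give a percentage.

55.4%

(δQ/Q)² = (1·δp/p)² + (½·δq/q)² + (3·δx/x)² + (-1·δw/w)²
  p term: (1×0.0795)² = 0.00632
  q term: (0.5×0.0688)² = 0.00118
  x term: (3×0.00777)² = 0.000543
  w term: (-1×0.0581)² = 0.00337
Total = 0.0114. Share from p = 0.00632/0.0114 = 0.554.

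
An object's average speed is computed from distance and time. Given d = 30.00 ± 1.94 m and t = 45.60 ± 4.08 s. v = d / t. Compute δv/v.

0.110

Products/powers → add relative errors in quadrature, weighted by exponent:
  (1·δd/d)² = (1×0.0647)² = 0.00418;  (-1·δt/t)² = (-1×0.0895)² = 0.00801
δv/v = √(0.0122) = 0.110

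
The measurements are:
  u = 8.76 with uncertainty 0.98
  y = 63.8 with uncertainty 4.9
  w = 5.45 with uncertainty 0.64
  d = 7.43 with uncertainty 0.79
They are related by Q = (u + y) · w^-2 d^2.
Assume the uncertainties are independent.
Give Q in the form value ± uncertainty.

Let h = u + y = 72.6. δh = √(δu² + δy²) = √(0.960 + 24.0) = 5.00, so δh/h = 0.0689.
Q is then a monomial in h, w, d:
δQ/Q = √((δh/h)² + (-2·δw/w)² + (2·δd/d)²) = √(0.00474 + 0.0552 + 0.0452) = 0.324
Q = 135, so δQ = 0.324 × 135 = 43.7.

135 ± 43.7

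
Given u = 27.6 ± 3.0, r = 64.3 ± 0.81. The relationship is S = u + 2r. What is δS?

3.41

Sums and differences: (δS)² = Σ (cᵢ δxᵢ)².
  (δu)² = 9.00;  (2·δr)² = 2.62
δS = √(11.6) = 3.41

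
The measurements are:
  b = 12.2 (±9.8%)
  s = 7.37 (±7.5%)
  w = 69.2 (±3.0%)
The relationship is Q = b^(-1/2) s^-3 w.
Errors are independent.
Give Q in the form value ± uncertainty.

0.0495 ± 0.0115

Products/powers → add relative errors in quadrature, weighted by exponent:
  (−½·δb/b)² = (-0.5×0.0980)² = 0.00240;  (-3·δs/s)² = (-3×0.0750)² = 0.0506;  (1·δw/w)² = (1×0.0300)² = 0.000900
δQ/Q = √(0.0539) = 0.232
Q = 0.0495, so δQ = 0.232 × 0.0495 = 0.0115.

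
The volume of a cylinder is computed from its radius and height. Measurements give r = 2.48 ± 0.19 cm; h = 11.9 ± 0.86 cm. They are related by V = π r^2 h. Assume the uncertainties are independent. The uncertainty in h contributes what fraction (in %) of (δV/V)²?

18.2%

(δV/V)² = (2·δr/r)² + (1·δh/h)²
  r term: (2×0.0766)² = 0.0235
  h term: (1×0.0723)² = 0.00522
Total = 0.0287. Share from h = 0.00522/0.0287 = 0.182.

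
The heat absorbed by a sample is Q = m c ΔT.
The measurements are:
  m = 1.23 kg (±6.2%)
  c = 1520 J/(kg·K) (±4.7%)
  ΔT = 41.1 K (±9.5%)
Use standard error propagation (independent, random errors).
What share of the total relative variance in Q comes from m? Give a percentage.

(δQ/Q)² = (1·δm/m)² + (1·δc/c)² + (1·δΔT/ΔT)²
  m term: (1×0.0620)² = 0.00384
  c term: (1×0.0470)² = 0.00221
  ΔT term: (1×0.0950)² = 0.00903
Total = 0.0151. Share from m = 0.00384/0.0151 = 0.255.

25.5%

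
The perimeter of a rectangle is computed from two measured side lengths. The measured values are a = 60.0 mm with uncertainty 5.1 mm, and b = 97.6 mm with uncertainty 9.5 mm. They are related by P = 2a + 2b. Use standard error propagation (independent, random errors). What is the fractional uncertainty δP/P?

0.0684

For a sum/difference, combine absolute errors in quadrature:
  (2·δa)² = 104;  (2·δb)² = 361
δP = √(465) = 21.6 mm
P = 315 mm, so δP/P = 21.6/315 = 0.0684.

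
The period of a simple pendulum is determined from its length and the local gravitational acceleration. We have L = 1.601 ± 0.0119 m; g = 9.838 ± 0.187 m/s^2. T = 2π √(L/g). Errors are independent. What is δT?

0.0259 s

Products/powers → add relative errors in quadrature, weighted by exponent:
  (½·δL/L)² = (0.5×0.00743)² = 1.38e-05;  (−½·δg/g)² = (-0.5×0.0190)² = 9.03e-05
δT/T = √(0.000104) = 0.0102
T = 2.535 s, so δT = 0.0102 × 2.535 = 0.0259 s.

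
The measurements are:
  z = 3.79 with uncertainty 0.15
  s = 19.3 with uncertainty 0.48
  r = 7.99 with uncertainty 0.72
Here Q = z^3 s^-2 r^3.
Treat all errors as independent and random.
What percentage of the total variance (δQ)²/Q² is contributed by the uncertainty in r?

81.5%

(δQ/Q)² = (3·δz/z)² + (-2·δs/s)² + (3·δr/r)²
  z term: (3×0.0396)² = 0.0141
  s term: (-2×0.0249)² = 0.00247
  r term: (3×0.0901)² = 0.0731
Total = 0.0897. Share from r = 0.0731/0.0897 = 0.815.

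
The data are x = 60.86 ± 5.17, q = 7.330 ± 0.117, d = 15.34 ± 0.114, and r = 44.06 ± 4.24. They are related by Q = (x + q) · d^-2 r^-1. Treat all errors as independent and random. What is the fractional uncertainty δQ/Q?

0.123

Let u = x + q = 68.19. δu = √(δx² + δq²) = √(26.7 + 0.0137) = 5.17, so δu/u = 0.0758.
Q is then a monomial in u, d, r:
δQ/Q = √((δu/u)² + (-2·δd/d)² + (-1·δr/r)²) = √(0.00575 + 0.000221 + 0.00926) = 0.123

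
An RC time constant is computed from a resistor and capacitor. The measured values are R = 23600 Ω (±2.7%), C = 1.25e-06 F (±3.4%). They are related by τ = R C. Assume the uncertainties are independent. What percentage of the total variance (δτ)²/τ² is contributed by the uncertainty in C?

(δτ/τ)² = (1·δR/R)² + (1·δC/C)²
  R term: (1×0.0270)² = 0.000729
  C term: (1×0.0340)² = 0.00116
Total = 0.00189. Share from C = 0.00116/0.00189 = 0.613.

61.3%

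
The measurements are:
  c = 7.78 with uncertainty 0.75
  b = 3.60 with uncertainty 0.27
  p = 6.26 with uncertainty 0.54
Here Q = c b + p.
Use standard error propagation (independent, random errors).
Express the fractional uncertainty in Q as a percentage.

10.1%

Let w = c·b = 28.0. δw/w = √((1·δc/c)² + (1·δb/b)²) = √(0.00929 + 0.00562) = 0.122, so δw = 3.42.
Q = w + p: δQ = √(δw² + δp²) = √(11.7 + 0.292) = 3.46
Q = 34.3, so δQ/Q = 3.46/34.3 = 0.101.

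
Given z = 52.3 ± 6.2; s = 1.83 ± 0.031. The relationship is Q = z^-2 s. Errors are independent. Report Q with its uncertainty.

Each factor contributes (exponent × relative error)² to (δQ/Q)²:
  (-2·δz/z)² = (-2×0.119)² = 0.0562;  (1·δs/s)² = (1×0.0169)² = 0.000287
δQ/Q = √(0.0565) = 0.238
Q = 0.000669, so δQ = 0.238 × 0.000669 = 0.000159.

0.000669 ± 0.000159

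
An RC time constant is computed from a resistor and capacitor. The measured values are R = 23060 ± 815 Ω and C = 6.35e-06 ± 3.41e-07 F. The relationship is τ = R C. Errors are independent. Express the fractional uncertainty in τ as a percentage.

6.43%

For a monomial τ ∝ R, C, fractional errors add in quadrature:
  (1·δR/R)² = (1×0.0353)² = 0.00125;  (1·δC/C)² = (1×0.0537)² = 0.00288
δτ/τ = √(0.00413) = 0.0643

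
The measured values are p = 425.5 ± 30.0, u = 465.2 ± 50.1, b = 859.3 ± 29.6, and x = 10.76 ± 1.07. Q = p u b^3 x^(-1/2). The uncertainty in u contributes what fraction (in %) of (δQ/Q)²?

39.0%

(δQ/Q)² = (1·δp/p)² + (1·δu/u)² + (3·δb/b)² + (−½·δx/x)²
  p term: (1×0.0705)² = 0.00497
  u term: (1×0.108)² = 0.0116
  b term: (3×0.0344)² = 0.0107
  x term: (-0.5×0.0994)² = 0.00247
Total = 0.0297. Share from u = 0.0116/0.0297 = 0.390.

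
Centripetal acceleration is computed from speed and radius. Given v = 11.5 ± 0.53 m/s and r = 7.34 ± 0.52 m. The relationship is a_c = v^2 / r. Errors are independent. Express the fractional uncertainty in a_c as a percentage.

11.6%

a_c is a product of powers, so relative uncertainties combine in quadrature:
  (2·δv/v)² = (2×0.0461)² = 0.00850;  (-1·δr/r)² = (-1×0.0708)² = 0.00502
δa_c/a_c = √(0.0135) = 0.116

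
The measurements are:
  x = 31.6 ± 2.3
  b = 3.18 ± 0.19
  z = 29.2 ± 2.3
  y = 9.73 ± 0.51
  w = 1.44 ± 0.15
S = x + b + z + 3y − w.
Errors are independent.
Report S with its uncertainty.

For a sum/difference, combine absolute errors in quadrature:
  (δx)² = 5.29;  (δb)² = 0.0361;  (δz)² = 5.29;  (3·δy)² = 2.34;  (δw)² = 0.0225
δS = √(13.0) = 3.60
S = 91.7.

91.7 ± 3.60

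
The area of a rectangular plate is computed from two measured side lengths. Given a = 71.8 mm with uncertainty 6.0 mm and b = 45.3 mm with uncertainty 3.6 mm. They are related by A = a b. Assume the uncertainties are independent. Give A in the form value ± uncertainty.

A is a product of powers, so relative uncertainties combine in quadrature:
  (1·δa/a)² = (1×0.0836)² = 0.00698;  (1·δb/b)² = (1×0.0795)² = 0.00632
δA/A = √(0.0133) = 0.115
A = 3250 mm^2, so δA = 0.115 × 3250 = 375 mm^2.

3250 ± 375 mm^2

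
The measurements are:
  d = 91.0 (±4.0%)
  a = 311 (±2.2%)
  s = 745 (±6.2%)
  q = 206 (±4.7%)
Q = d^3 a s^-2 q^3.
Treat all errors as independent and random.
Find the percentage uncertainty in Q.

Each factor contributes (exponent × relative error)² to (δQ/Q)²:
  (3·δd/d)² = (3×0.0400)² = 0.0144;  (1·δa/a)² = (1×0.0220)² = 0.000484;  (-2·δs/s)² = (-2×0.0620)² = 0.0154;  (3·δq/q)² = (3×0.0470)² = 0.0199
δQ/Q = √(0.0501) = 0.224

22.4%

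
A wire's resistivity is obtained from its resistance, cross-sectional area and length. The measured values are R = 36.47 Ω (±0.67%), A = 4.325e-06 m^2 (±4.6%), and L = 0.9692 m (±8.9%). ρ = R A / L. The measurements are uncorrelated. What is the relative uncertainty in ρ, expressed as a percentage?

10.0%

Relative error in a monomial: (δρ/ρ)² = Σ (nᵢ · δxᵢ/xᵢ)².
  (1·δR/R)² = (1×0.00670)² = 4.49e-05;  (1·δA/A)² = (1×0.0460)² = 0.00212;  (-1·δL/L)² = (-1×0.0890)² = 0.00792
δρ/ρ = √(0.0101) = 0.100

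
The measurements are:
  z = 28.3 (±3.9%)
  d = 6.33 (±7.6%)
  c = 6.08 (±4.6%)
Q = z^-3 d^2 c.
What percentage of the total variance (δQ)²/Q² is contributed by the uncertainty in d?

(δQ/Q)² = (-3·δz/z)² + (2·δd/d)² + (1·δc/c)²
  z term: (-3×0.0390)² = 0.0137
  d term: (2×0.0760)² = 0.0231
  c term: (1×0.0460)² = 0.00212
Total = 0.0389. Share from d = 0.0231/0.0389 = 0.594.

59.4%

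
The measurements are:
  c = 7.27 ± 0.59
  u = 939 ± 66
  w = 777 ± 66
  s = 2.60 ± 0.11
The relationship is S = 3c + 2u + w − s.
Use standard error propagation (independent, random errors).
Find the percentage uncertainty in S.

5.52%

Sums and differences: (δS)² = Σ (cᵢ δxᵢ)².
  (3·δc)² = 3.13;  (2·δu)² = 17400;  (δw)² = 4360;  (δs)² = 0.0121
δS = √(21800) = 148
S = 2670, so δS/S = 148/2670 = 0.0552.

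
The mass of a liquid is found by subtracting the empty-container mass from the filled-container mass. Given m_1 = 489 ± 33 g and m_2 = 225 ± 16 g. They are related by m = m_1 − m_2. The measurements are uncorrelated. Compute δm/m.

0.139

m is a linear combination, so absolute uncertainties add in quadrature:
  (δm_1)² = 1090;  (δm_2)² = 256
δm = √(1340) = 36.7 g
m = 264 g, so δm/m = 36.7/264 = 0.139.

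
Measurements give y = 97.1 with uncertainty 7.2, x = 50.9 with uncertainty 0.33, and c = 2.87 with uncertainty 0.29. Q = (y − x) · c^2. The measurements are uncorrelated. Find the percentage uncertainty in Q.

25.5%

Let u = y − x = 46.2. δu = √(δy² + δx²) = √(51.8 + 0.109) = 7.21, so δu/u = 0.156.
Q is then a monomial in u, c:
δQ/Q = √((δu/u)² + (2·δc/c)²) = √(0.0243 + 0.0408) = 0.255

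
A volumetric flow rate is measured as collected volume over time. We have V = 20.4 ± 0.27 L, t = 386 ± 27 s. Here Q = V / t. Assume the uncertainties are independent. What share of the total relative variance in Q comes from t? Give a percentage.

(δQ/Q)² = (1·δV/V)² + (-1·δt/t)²
  V term: (1×0.0132)² = 0.000175
  t term: (-1×0.0699)² = 0.00489
Total = 0.00507. Share from t = 0.00489/0.00507 = 0.965.

96.5%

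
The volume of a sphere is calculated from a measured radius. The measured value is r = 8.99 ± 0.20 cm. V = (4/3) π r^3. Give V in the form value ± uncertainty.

3040 ± 203 cm^3

Each factor contributes (exponent × relative error)² to (δV/V)²:
  (3·δr/r)² = (3×0.0222)² = 0.00445
δV/V = √(0.00445) = 0.0667
V = 3040 cm^3, so δV = 0.0667 × 3040 = 203 cm^3.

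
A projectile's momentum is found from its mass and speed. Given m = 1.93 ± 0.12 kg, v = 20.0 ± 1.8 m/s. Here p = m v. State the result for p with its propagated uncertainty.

38.6 ± 4.22 kg·m/s

p is a product of powers, so relative uncertainties combine in quadrature:
  (1·δm/m)² = (1×0.0622)² = 0.00387;  (1·δv/v)² = (1×0.0900)² = 0.00810
δp/p = √(0.0120) = 0.109
p = 38.6 kg·m/s, so δp = 0.109 × 38.6 = 4.22 kg·m/s.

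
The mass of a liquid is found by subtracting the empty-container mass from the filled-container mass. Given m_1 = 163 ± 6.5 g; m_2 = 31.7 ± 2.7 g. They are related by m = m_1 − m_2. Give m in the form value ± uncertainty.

Absolute uncertainties add in quadrature for a linear combination:
  (δm_1)² = 42.2;  (δm_2)² = 7.29
δm = √(49.5) = 7.04 g
m = 131 g.

131 ± 7.04 g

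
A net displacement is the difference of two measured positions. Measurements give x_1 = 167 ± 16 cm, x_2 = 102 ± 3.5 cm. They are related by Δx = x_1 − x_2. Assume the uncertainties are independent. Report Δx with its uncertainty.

65.0 ± 16.4 cm

Absolute uncertainties add in quadrature for a linear combination:
  (δx_1)² = 256;  (δx_2)² = 12.2
δΔx = √(268) = 16.4 cm
Δx = 65.0 cm.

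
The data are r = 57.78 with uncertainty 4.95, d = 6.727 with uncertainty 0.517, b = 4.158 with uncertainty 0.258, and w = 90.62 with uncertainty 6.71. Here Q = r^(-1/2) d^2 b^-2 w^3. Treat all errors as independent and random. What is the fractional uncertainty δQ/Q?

Since Q is a product/quotient, work with relative uncertainties:
  (−½·δr/r)² = (-0.5×0.0857)² = 0.00183;  (2·δd/d)² = (2×0.0769)² = 0.0236;  (-2·δb/b)² = (-2×0.0620)² = 0.0154;  (3·δw/w)² = (3×0.0740)² = 0.0493
δQ/Q = √(0.0902) = 0.300

0.300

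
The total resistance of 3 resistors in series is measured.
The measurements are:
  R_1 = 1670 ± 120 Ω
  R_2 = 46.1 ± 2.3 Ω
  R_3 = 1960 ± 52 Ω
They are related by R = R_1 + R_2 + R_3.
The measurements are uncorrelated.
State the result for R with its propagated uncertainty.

Absolute uncertainties add in quadrature for a linear combination:
  (δR_1)² = 14400;  (δR_2)² = 5.29;  (δR_3)² = 2700
δR = √(17100) = 131 Ω
R = 3680 Ω.

3680 ± 131 Ω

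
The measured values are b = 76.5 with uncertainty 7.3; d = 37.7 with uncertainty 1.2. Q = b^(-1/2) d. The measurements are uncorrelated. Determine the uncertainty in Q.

Products/powers → add relative errors in quadrature, weighted by exponent:
  (−½·δb/b)² = (-0.5×0.0954)² = 0.00228;  (1·δd/d)² = (1×0.0318)² = 0.00101
δQ/Q = √(0.00329) = 0.0574
Q = 4.31, so δQ = 0.0574 × 4.31 = 0.247.

0.247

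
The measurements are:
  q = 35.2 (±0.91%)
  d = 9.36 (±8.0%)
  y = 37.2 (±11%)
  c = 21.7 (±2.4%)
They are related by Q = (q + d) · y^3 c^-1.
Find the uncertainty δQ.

35000

Let u = q + d = 44.6. δu = √(δq² + δd²) = √(0.103 + 0.561) = 0.814, so δu/u = 0.0183.
Q is then a monomial in u, y, c:
δQ/Q = √((δu/u)² + (3·δy/y)² + (-1·δc/c)²) = √(0.000334 + 0.109 + 0.000576) = 0.331
Q = 1.06e+05, so δQ = 0.331 × 1.06e+05 = 35000.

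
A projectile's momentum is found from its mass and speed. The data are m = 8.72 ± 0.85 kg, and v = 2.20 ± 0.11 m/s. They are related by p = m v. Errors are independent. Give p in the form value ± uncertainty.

Relative error in a monomial: (δp/p)² = Σ (nᵢ · δxᵢ/xᵢ)².
  (1·δm/m)² = (1×0.0975)² = 0.00950;  (1·δv/v)² = (1×0.0500)² = 0.00250
δp/p = √(0.0120) = 0.110
p = 19.2 kg·m/s, so δp = 0.110 × 19.2 = 2.10 kg·m/s.

19.2 ± 2.10 kg·m/s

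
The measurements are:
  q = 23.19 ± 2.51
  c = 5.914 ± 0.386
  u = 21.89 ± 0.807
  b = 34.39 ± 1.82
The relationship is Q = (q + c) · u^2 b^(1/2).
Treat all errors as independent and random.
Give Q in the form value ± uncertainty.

Let w = q + c = 29.10. δw = √(δq² + δc²) = √(6.30 + 0.149) = 2.54, so δw/w = 0.0873.
Q is then a monomial in w, u, b:
δQ/Q = √((δw/w)² + (2·δu/u)² + (½·δb/b)²) = √(0.00761 + 0.00544 + 0.000700) = 0.117
Q = 81780, so δQ = 0.117 × 81780 = 9590.

81780 ± 9590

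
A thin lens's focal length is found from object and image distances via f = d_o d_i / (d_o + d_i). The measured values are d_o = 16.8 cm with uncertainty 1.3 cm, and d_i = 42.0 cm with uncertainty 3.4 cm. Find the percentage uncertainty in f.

5.99%

∂f/∂d_o = (d_i/(d_o+d_i))² = 0.510;  ∂f/∂d_i = (d_o/(d_o+d_i))² = 0.0816
δf = √((∂f/∂d_o · δd_o)² + (∂f/∂d_i · δd_i)²) = √(0.440 + 0.0770) = 0.719 cm
f = 12.0 cm, so δf/f = 0.719/12.0 = 0.0599.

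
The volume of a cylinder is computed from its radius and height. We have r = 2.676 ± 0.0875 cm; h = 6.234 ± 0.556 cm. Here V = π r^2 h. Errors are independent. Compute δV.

Products/powers → add relative errors in quadrature, weighted by exponent:
  (2·δr/r)² = (2×0.0327)² = 0.00428;  (1·δh/h)² = (1×0.0892)² = 0.00795
δV/V = √(0.0122) = 0.111
V = 140.2 cm^3, so δV = 0.111 × 140.2 = 15.5 cm^3.

15.5 cm^3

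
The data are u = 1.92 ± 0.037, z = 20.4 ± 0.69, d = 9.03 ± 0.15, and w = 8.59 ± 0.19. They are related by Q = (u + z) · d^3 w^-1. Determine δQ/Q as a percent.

Let h = u + z = 22.3. δh = √(δu² + δz²) = √(0.00137 + 0.476) = 0.691, so δh/h = 0.0310.
Q is then a monomial in h, d, w:
δQ/Q = √((δh/h)² + (3·δd/d)² + (-1·δw/w)²) = √(0.000958 + 0.00248 + 0.000489) = 0.0627

6.27%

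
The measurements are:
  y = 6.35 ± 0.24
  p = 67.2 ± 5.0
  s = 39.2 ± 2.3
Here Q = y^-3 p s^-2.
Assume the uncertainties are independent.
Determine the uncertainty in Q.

Q is a product of powers, so relative uncertainties combine in quadrature:
  (-3·δy/y)² = (-3×0.0378)² = 0.0129;  (1·δp/p)² = (1×0.0744)² = 0.00554;  (-2·δs/s)² = (-2×0.0587)² = 0.0138
δQ/Q = √(0.0322) = 0.179
Q = 0.000171, so δQ = 0.179 × 0.000171 = 3.06e-05.

3.06e-05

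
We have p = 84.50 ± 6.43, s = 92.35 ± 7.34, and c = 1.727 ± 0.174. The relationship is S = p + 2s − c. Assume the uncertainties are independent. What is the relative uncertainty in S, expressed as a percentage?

5.99%

Each term contributes (cᵢ δxᵢ)² to (δS)²:
  (δp)² = 41.3;  (2·δs)² = 216;  (δc)² = 0.0303
δS = √(257) = 16.0
S = 267.5, so δS/S = 16.0/267.5 = 0.0599.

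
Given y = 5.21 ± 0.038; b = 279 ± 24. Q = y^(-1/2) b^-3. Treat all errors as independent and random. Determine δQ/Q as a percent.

Relative error in a monomial: (δQ/Q)² = Σ (nᵢ · δxᵢ/xᵢ)².
  (−½·δy/y)² = (-0.5×0.00729)² = 1.33e-05;  (-3·δb/b)² = (-3×0.0860)² = 0.0666
δQ/Q = √(0.0666) = 0.258

25.8%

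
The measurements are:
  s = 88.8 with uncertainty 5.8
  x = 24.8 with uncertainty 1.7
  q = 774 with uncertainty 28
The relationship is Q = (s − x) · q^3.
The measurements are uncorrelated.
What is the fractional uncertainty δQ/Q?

0.144

Let u = s − x = 64.0. δu = √(δs² + δx²) = √(33.6 + 2.89) = 6.04, so δu/u = 0.0944.
Q is then a monomial in u, q:
δQ/Q = √((δu/u)² + (3·δq/q)²) = √(0.00892 + 0.0118) = 0.144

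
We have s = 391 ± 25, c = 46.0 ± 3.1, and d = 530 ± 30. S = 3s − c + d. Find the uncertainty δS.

80.8

For a sum/difference, combine absolute errors in quadrature:
  (3·δs)² = 5620;  (δc)² = 9.61;  (δd)² = 900
δS = √(6530) = 80.8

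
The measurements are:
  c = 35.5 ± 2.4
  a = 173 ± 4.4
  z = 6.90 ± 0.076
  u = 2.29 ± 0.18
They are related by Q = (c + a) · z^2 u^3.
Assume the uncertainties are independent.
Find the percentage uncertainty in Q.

23.8%

Let w = c + a = 208. δw = √(δc² + δa²) = √(5.76 + 19.4) = 5.01, so δw/w = 0.0240.
Q is then a monomial in w, z, u:
δQ/Q = √((δw/w)² + (2·δz/z)² + (3·δu/u)²) = √(0.000578 + 0.000485 + 0.0556) = 0.238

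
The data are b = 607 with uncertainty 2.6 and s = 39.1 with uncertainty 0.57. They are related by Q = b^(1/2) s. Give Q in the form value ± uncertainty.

Relative error in a monomial: (δQ/Q)² = Σ (nᵢ · δxᵢ/xᵢ)².
  (½·δb/b)² = (0.5×0.00428)² = 4.59e-06;  (1·δs/s)² = (1×0.0146)² = 0.000213
δQ/Q = √(0.000217) = 0.0147
Q = 963, so δQ = 0.0147 × 963 = 14.2.

963 ± 14.2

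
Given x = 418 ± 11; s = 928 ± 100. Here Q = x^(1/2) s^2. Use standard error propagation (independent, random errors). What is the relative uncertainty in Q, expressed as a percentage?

Relative error in a monomial: (δQ/Q)² = Σ (nᵢ · δxᵢ/xᵢ)².
  (½·δx/x)² = (0.5×0.0263)² = 0.000173;  (2·δs/s)² = (2×0.108)² = 0.0464
δQ/Q = √(0.0466) = 0.216

21.6%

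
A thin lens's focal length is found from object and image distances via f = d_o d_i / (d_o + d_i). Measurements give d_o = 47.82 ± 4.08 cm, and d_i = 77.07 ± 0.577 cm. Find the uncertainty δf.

1.56 cm

∂f/∂d_o = (d_i/(d_o+d_i))² = 0.381;  ∂f/∂d_i = (d_o/(d_o+d_i))² = 0.147
δf = √((∂f/∂d_o · δd_o)² + (∂f/∂d_i · δd_i)²) = √(2.41 + 0.00716) = 1.56 cm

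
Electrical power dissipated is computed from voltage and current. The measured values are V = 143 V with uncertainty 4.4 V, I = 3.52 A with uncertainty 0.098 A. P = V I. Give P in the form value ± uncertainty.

503 ± 20.9 W

Relative error in a monomial: (δP/P)² = Σ (nᵢ · δxᵢ/xᵢ)².
  (1·δV/V)² = (1×0.0308)² = 0.000947;  (1·δI/I)² = (1×0.0278)² = 0.000775
δP/P = √(0.00172) = 0.0415
P = 503 W, so δP = 0.0415 × 503 = 20.9 W.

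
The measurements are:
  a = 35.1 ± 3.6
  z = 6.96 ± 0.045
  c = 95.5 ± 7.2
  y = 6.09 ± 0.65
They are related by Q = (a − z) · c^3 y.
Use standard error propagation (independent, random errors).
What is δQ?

Let u = a − z = 28.1. δu = √(δa² + δz²) = √(13.0 + 0.00202) = 3.60, so δu/u = 0.128.
Q is then a monomial in u, c, y:
δQ/Q = √((δu/u)² + (3·δc/c)² + (1·δy/y)²) = √(0.0164 + 0.0512 + 0.0114) = 0.281
Q = 1.49e+08, so δQ = 0.281 × 1.49e+08 = 4.19e+07.

4.19e+07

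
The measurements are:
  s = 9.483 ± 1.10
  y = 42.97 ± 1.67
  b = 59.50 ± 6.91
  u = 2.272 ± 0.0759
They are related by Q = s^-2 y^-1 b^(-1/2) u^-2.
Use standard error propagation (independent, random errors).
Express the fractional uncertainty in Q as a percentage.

25.1%

Q is a product of powers, so relative uncertainties combine in quadrature:
  (-2·δs/s)² = (-2×0.116)² = 0.0538;  (-1·δy/y)² = (-1×0.0389)² = 0.00151;  (−½·δb/b)² = (-0.5×0.116)² = 0.00337;  (-2·δu/u)² = (-2×0.0334)² = 0.00446
δQ/Q = √(0.0632) = 0.251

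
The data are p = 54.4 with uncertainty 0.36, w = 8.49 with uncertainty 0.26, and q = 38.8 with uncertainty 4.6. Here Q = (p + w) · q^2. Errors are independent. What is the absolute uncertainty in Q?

Let u = p + w = 62.9. δu = √(δp² + δw²) = √(0.130 + 0.0676) = 0.444, so δu/u = 0.00706.
Q is then a monomial in u, q:
δQ/Q = √((δu/u)² + (2·δq/q)²) = √(4.99e-05 + 0.0562) = 0.237
Q = 94700, so δQ = 0.237 × 94700 = 22500.

22500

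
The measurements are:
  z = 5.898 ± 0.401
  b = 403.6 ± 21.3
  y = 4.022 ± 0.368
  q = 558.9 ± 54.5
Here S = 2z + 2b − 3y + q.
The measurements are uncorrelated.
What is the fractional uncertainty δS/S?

0.0507

For a sum/difference, combine absolute errors in quadrature:
  (2·δz)² = 0.643;  (2·δb)² = 1810;  (3·δy)² = 1.22;  (δq)² = 2970
δS = √(4790) = 69.2
S = 1366, so δS/S = 69.2/1366 = 0.0507.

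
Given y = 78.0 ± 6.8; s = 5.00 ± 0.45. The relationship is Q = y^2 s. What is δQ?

5970

Since Q is a product/quotient, work with relative uncertainties:
  (2·δy/y)² = (2×0.0872)² = 0.0304;  (1·δs/s)² = (1×0.0900)² = 0.00810
δQ/Q = √(0.0385) = 0.196
Q = 30400, so δQ = 0.196 × 30400 = 5970.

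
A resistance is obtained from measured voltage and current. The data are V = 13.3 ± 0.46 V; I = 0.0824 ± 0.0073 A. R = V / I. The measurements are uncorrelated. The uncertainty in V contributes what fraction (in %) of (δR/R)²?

13.2%

(δR/R)² = (1·δV/V)² + (-1·δI/I)²
  V term: (1×0.0346)² = 0.00120
  I term: (-1×0.0886)² = 0.00785
Total = 0.00904. Share from V = 0.00120/0.00904 = 0.132.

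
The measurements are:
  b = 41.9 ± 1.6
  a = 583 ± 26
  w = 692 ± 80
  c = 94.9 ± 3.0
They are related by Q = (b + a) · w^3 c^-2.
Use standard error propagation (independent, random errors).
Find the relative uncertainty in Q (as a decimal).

0.355

Let u = b + a = 625. δu = √(δb² + δa²) = √(2.56 + 676) = 26.0, so δu/u = 0.0417.
Q is then a monomial in u, w, c:
δQ/Q = √((δu/u)² + (3·δw/w)² + (-2·δc/c)²) = √(0.00174 + 0.120 + 0.00400) = 0.355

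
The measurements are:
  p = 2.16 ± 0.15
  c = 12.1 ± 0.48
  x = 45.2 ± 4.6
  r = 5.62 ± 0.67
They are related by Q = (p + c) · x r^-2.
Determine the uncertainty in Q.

Let u = p + c = 14.3. δu = √(δp² + δc²) = √(0.0225 + 0.230) = 0.503, so δu/u = 0.0353.
Q is then a monomial in u, x, r:
δQ/Q = √((δu/u)² + (1·δx/x)² + (-2·δr/r)²) = √(0.00124 + 0.0104 + 0.0569) = 0.262
Q = 20.4, so δQ = 0.262 × 20.4 = 5.34.

5.34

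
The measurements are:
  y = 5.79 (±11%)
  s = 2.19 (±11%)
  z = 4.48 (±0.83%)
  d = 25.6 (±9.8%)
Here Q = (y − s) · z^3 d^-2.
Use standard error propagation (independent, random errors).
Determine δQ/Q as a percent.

Let u = y − s = 3.60. δu = √(δy² + δs²) = √(0.406 + 0.0580) = 0.681, so δu/u = 0.189.
Q is then a monomial in u, z, d:
δQ/Q = √((δu/u)² + (3·δz/z)² + (-2·δd/d)²) = √(0.0358 + 0.000620 + 0.0384) = 0.274

27.4%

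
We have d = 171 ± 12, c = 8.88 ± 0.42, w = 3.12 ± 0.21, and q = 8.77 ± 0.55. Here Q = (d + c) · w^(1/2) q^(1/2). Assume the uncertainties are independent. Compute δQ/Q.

0.0811

Let u = d + c = 180. δu = √(δd² + δc²) = √(144 + 0.176) = 12.0, so δu/u = 0.0668.
Q is then a monomial in u, w, q:
δQ/Q = √((δu/u)² + (½·δw/w)² + (½·δq/q)²) = √(0.00446 + 0.00113 + 0.000983) = 0.0811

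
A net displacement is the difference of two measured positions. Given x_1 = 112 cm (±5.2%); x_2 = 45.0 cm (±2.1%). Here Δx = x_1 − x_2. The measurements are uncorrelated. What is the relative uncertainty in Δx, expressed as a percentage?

8.81%

For a sum/difference, combine absolute errors in quadrature:
  (δx_1)² = 33.9;  (δx_2)² = 0.893
δΔx = √(34.8) = 5.90 cm
Δx = 67.0 cm, so δΔx/Δx = 5.90/67.0 = 0.0881.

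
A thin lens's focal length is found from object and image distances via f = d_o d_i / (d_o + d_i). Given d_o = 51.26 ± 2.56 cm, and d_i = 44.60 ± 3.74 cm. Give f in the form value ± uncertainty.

23.85 ± 1.20 cm

∂f/∂d_o = (d_i/(d_o+d_i))² = 0.216;  ∂f/∂d_i = (d_o/(d_o+d_i))² = 0.286
δf = √((∂f/∂d_o · δd_o)² + (∂f/∂d_i · δd_i)²) = √(0.307 + 1.14) = 1.20 cm
f = 23.85 cm.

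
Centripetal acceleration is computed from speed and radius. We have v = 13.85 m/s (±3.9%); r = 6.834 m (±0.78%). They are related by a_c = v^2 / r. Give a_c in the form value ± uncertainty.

28.07 ± 2.20 m/s^2

Relative error in a monomial: (δa_c/a_c)² = Σ (nᵢ · δxᵢ/xᵢ)².
  (2·δv/v)² = (2×0.0390)² = 0.00608;  (-1·δr/r)² = (-1×0.00780)² = 6.08e-05
δa_c/a_c = √(0.00614) = 0.0784
a_c = 28.07 m/s^2, so δa_c = 0.0784 × 28.07 = 2.20 m/s^2.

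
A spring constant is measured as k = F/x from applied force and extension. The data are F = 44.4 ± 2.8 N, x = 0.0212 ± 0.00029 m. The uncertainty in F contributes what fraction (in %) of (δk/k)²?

95.5%

(δk/k)² = (1·δF/F)² + (-1·δx/x)²
  F term: (1×0.0631)² = 0.00398
  x term: (-1×0.0137)² = 0.000187
Total = 0.00416. Share from F = 0.00398/0.00416 = 0.955.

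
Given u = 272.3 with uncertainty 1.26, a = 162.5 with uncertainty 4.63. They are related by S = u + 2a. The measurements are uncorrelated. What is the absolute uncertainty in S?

S is a linear combination, so absolute uncertainties add in quadrature:
  (δu)² = 1.59;  (2·δa)² = 85.7
δS = √(87.3) = 9.35

9.35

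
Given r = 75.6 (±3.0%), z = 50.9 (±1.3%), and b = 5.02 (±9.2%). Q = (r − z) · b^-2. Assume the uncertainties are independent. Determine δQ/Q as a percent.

20.7%

Let u = r − z = 24.7. δu = √(δr² + δz²) = √(5.14 + 0.438) = 2.36, so δu/u = 0.0957.
Q is then a monomial in u, b:
δQ/Q = √((δu/u)² + (-2·δb/b)²) = √(0.00915 + 0.0339) = 0.207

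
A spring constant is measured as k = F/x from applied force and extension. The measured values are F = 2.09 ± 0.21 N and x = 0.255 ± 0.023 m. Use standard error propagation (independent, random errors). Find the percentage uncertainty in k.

13.5%

Products/powers → add relative errors in quadrature, weighted by exponent:
  (1·δF/F)² = (1×0.100)² = 0.0101;  (-1·δx/x)² = (-1×0.0902)² = 0.00814
δk/k = √(0.0182) = 0.135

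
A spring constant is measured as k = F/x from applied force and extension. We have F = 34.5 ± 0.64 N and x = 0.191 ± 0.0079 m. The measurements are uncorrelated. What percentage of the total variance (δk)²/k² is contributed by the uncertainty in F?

16.7%

(δk/k)² = (1·δF/F)² + (-1·δx/x)²
  F term: (1×0.0186)² = 0.000344
  x term: (-1×0.0414)² = 0.00171
Total = 0.00205. Share from F = 0.000344/0.00205 = 0.167.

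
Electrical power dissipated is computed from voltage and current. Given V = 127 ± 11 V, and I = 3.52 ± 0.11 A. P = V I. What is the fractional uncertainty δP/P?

0.0921

For a monomial P ∝ V, I, fractional errors add in quadrature:
  (1·δV/V)² = (1×0.0866)² = 0.00750;  (1·δI/I)² = (1×0.0312)² = 0.000977
δP/P = √(0.00848) = 0.0921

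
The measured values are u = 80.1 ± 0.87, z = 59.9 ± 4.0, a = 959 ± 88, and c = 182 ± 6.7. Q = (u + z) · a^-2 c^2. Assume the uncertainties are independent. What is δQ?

1.01

Let w = u + z = 140. δw = √(δu² + δz²) = √(0.757 + 16.0) = 4.09, so δw/w = 0.0292.
Q is then a monomial in w, a, c:
δQ/Q = √((δw/w)² + (-2·δa/a)² + (2·δc/c)²) = √(0.000855 + 0.0337 + 0.00542) = 0.200
Q = 5.04, so δQ = 0.200 × 5.04 = 1.01.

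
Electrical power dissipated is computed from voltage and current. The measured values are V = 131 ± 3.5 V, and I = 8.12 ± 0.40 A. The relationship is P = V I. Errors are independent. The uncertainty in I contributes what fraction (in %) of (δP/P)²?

77.3%

(δP/P)² = (1·δV/V)² + (1·δI/I)²
  V term: (1×0.0267)² = 0.000714
  I term: (1×0.0493)² = 0.00243
Total = 0.00314. Share from I = 0.00243/0.00314 = 0.773.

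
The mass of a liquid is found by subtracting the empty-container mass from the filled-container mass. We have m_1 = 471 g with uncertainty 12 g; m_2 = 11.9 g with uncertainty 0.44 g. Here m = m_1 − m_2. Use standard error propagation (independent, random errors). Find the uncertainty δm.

12.0 g

Absolute uncertainties add in quadrature for a linear combination:
  (δm_1)² = 144;  (δm_2)² = 0.194
δm = √(144) = 12.0 g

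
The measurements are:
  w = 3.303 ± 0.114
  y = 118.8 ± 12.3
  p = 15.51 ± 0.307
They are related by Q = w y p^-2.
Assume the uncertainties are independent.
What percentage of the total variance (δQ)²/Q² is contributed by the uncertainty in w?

8.84%

(δQ/Q)² = (1·δw/w)² + (1·δy/y)² + (-2·δp/p)²
  w term: (1×0.0345)² = 0.00119
  y term: (1×0.104)² = 0.0107
  p term: (-2×0.0198)² = 0.00157
Total = 0.0135. Share from w = 0.00119/0.0135 = 0.0884.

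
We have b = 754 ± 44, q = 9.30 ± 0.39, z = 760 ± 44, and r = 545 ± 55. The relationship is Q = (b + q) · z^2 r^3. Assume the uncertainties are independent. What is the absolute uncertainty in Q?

2.35e+16

Let u = b + q = 763. δu = √(δb² + δq²) = √(1940 + 0.152) = 44.0, so δu/u = 0.0576.
Q is then a monomial in u, z, r:
δQ/Q = √((δu/u)² + (2·δz/z)² + (3·δr/r)²) = √(0.00332 + 0.0134 + 0.0917) = 0.329
Q = 7.14e+16, so δQ = 0.329 × 7.14e+16 = 2.35e+16.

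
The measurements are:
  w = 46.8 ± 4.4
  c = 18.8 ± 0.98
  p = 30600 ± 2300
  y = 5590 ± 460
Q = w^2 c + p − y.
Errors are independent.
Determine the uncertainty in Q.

8370

Let h = w^2·c = 41200. δh/h = √((2·δw/w)² + (1·δc/c)²) = √(0.0354 + 0.00272) = 0.195, so δh = 8030.
Q = h + p − y: δQ = √(δh² + δp² + δy²) = √(6.46e+07 + 5.29e+06 + 2.12e+05) = 8370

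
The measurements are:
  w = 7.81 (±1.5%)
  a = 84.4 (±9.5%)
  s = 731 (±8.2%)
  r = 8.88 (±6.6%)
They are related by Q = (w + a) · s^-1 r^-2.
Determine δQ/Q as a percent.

17.8%

Let u = w + a = 92.2. δu = √(δw² + δa²) = √(0.0137 + 64.3) = 8.02, so δu/u = 0.0870.
Q is then a monomial in u, s, r:
δQ/Q = √((δu/u)² + (-1·δs/s)² + (-2·δr/r)²) = √(0.00756 + 0.00672 + 0.0174) = 0.178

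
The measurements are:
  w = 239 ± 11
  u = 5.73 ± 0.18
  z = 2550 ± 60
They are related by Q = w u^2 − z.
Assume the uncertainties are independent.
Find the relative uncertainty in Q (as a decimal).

Let p = w·u^2 = 7850. δp/p = √((1·δw/w)² + (2·δu/u)²) = √(0.00212 + 0.00395) = 0.0779, so δp = 611.
Q = p − z: δQ = √(δp² + δz²) = √(3.73e+05 + 3600) = 614
Q = 5300, so δQ/Q = 614/5300 = 0.116.

0.116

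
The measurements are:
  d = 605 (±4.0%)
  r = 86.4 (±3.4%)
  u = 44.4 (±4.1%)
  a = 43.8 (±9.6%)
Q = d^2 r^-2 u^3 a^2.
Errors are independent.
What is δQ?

For a monomial Q ∝ d^2, r^-2, u^3, a^2, fractional errors add in quadrature:
  (2·δd/d)² = (2×0.0400)² = 0.00640;  (-2·δr/r)² = (-2×0.0340)² = 0.00462;  (3·δu/u)² = (3×0.0410)² = 0.0151;  (2·δa/a)² = (2×0.0960)² = 0.0369
δQ/Q = √(0.0630) = 0.251
Q = 8.23e+09, so δQ = 0.251 × 8.23e+09 = 2.07e+09.

2.07e+09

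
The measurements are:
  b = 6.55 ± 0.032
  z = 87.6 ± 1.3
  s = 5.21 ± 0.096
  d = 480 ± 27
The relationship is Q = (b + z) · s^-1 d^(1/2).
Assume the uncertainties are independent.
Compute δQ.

14.4

Let u = b + z = 94.1. δu = √(δb² + δz²) = √(0.00102 + 1.69) = 1.30, so δu/u = 0.0138.
Q is then a monomial in u, s, d:
δQ/Q = √((δu/u)² + (-1·δs/s)² + (½·δd/d)²) = √(0.000191 + 0.000340 + 0.000791) = 0.0363
Q = 396, so δQ = 0.0363 × 396 = 14.4.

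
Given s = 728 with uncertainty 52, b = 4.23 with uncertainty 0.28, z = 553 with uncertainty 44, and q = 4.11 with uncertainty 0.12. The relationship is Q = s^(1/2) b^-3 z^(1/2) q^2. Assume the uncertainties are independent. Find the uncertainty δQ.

For a monomial Q ∝ s^(1/2), b^-3, z^(1/2), q^2, fractional errors add in quadrature:
  (½·δs/s)² = (0.5×0.0714)² = 0.00128;  (-3·δb/b)² = (-3×0.0662)² = 0.0394;  (½·δz/z)² = (0.5×0.0796)² = 0.00158;  (2·δq/q)² = (2×0.0292)² = 0.00341
δQ/Q = √(0.0457) = 0.214
Q = 142, so δQ = 0.214 × 142 = 30.3.

30.3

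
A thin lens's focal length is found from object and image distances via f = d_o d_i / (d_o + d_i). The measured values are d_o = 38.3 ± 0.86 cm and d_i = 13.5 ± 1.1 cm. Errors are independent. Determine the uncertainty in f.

0.604 cm

∂f/∂d_o = (d_i/(d_o+d_i))² = 0.0679;  ∂f/∂d_i = (d_o/(d_o+d_i))² = 0.547
δf = √((∂f/∂d_o · δd_o)² + (∂f/∂d_i · δd_i)²) = √(0.00341 + 0.362) = 0.604 cm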